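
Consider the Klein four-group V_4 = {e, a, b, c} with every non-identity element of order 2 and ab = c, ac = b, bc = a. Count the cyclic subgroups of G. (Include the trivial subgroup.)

A cyclic subgroup of order d is generated by each of its φ(d) elements of order d, so the cyclic subgroups of order d number (#elements of order d)/φ(d).
Cyclic subgroups by order — order 1: 1; order 2: 3.
Total: 4.

4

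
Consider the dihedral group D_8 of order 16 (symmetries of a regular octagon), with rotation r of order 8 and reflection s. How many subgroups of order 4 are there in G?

5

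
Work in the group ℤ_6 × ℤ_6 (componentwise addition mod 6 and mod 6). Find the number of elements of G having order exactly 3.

8

An element (a,b) has order lcm(ord(a), ord(b)); count pairs with lcm equal to 3.
Enumerating gives 8 such elements.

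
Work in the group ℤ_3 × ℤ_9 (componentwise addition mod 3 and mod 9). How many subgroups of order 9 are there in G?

4

|G| = 27 and 9 | 27, so subgroups of order 9 are possible by Lagrange.
The subgroups of order 9 are: {(0,0), (0,1), (0,2), (0,3), (0,4), (0,5), (0,6), (0,7), (0,8)}; {(0,0), (0,3), (0,6), (1,0), (1,3), (1,6), (2,0), (2,3), (2,6)}; {(0,0), (0,3), (0,6), (1,1), (1,4), (1,7), (2,2), (2,5), (2,8)}; {(0,0), (0,3), (0,6), (1,2), (1,5), (1,8), (2,1), (2,4), (2,7)}.
So G has 4 subgroups of order 9.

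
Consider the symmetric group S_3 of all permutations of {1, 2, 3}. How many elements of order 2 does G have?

3

The elements of order 2 are: (2 3), (1 2), (1 3).
That's 3.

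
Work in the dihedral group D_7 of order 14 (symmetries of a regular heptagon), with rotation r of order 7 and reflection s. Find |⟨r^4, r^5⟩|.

7

|⟨r^4⟩| = 7 and |⟨r^5⟩| = 7, so |H| is a multiple of lcm(7, 7) = 7 and divides |G| = 14.
Closing under the operation: H = {e, r, r^2, r^3, r^4, r^5, r^6}, so |H| = 7.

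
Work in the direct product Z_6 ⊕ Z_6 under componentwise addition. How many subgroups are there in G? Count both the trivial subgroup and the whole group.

|G| = 36, so by Lagrange every subgroup order divides 36. Divisors: 1, 2, 3, 4, 6, 9, 12, 18, 36.
Subgroups by order — order 1: 1; order 2: 3; order 3: 4; order 4: 1; order 6: 12; order 9: 1; order 12: 4; order 18: 3; order 36: 1.
Total: 1 + 3 + 4 + 1 + 12 + 1 + 4 + 3 + 1 = 30.

30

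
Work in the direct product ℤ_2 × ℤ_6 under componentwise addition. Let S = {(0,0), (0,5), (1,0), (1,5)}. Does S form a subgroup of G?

No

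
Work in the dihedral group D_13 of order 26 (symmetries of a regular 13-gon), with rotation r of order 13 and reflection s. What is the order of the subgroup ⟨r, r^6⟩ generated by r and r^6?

|⟨r⟩| = 13 and |⟨r^6⟩| = 13, so |H| is a multiple of lcm(13, 13) = 13 and divides |G| = 26.
Closing under the operation: H = {e, r, r^2, r^3, r^4, r^5, r^6, r^7, r^8, r^9, r^10, r^11, r^12}, so |H| = 13.

13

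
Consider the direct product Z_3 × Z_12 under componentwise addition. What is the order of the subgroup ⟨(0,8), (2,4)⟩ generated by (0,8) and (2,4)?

9

|⟨(0,8)⟩| = 3 and |⟨(2,4)⟩| = 3, so |H| is a multiple of lcm(3, 3) = 3 and divides |G| = 36.
Closing under the operation: H = {(0,0), (0,4), (0,8), (1,0), (1,4), (1,8), (2,0), (2,4), (2,8)}, so |H| = 9.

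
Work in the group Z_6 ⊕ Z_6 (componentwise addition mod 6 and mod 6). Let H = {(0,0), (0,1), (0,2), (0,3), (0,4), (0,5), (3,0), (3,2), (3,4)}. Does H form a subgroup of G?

Closure fails: (0,1) + (3,4) = (3,5) ∉ H. So H is not a subgroup.

No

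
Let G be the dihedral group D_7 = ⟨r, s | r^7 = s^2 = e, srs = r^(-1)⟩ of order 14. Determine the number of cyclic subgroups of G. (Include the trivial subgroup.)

9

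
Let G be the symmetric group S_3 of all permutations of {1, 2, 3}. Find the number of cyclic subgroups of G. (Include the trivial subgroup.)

5

Each element a generates a cyclic subgroup ⟨a⟩; distinct elements may generate the same one (a cyclic group of order d has φ(d) generators).
Cyclic subgroups by order — order 1: 1; order 2: 3; order 3: 1.
Total: 5.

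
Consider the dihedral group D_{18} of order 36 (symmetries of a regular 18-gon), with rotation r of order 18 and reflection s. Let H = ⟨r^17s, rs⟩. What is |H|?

18

|⟨r^17s⟩| = 2 and |⟨rs⟩| = 2, so |H| is a multiple of lcm(2, 2) = 2 and divides |G| = 36.
Closing under the operation: H = {e, r^2, r^4, r^6, r^8, r^10, r^12, r^14, r^16, rs, r^3s, r^5s, r^7s, r^9s, r^11s, r^13s, r^15s, r^17s}, so |H| = 18.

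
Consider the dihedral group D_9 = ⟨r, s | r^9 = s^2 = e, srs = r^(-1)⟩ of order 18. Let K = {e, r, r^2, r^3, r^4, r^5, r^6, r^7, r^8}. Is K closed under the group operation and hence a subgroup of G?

|K| = 9 divides |G| = 18, consistent with Lagrange.
K contains the identity, every element's inverse is in K, and K is closed under ·: it is a subgroup.
In fact K = ⟨r^4⟩.

Yes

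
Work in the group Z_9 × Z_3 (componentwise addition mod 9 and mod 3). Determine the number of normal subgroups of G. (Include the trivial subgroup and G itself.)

G is abelian, so every subgroup is normal.
G has 10 subgroups in total, hence 10 normal subgroups.

10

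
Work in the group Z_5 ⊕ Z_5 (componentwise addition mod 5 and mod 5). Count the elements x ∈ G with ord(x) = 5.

An element (a,b) has order lcm(ord(a), ord(b)); count pairs with lcm equal to 5.
Enumerating gives 24 such elements.

24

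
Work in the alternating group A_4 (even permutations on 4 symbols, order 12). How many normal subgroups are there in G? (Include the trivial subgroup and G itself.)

3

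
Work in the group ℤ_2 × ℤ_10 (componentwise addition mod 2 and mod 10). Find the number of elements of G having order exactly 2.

An element (a,b) has order lcm(ord(a), ord(b)); count pairs with lcm equal to 2.
Enumerating gives 3 such elements.

3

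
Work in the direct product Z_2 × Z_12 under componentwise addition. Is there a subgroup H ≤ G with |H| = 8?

8 | 24. A subgroup of order 8 is {(0,0), (0,3), (0,6), (0,9), (1,0), (1,3), (1,6), (1,9)}.

Yes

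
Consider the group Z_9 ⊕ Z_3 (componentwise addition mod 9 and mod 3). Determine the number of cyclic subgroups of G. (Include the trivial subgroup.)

Group the elements of G by the cyclic subgroup they generate; each cyclic subgroup of order d accounts for φ(d) elements.
Cyclic subgroups by order — order 1: 1; order 3: 4; order 9: 3.
Total: 8.

8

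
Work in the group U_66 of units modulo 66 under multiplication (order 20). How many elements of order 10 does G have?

12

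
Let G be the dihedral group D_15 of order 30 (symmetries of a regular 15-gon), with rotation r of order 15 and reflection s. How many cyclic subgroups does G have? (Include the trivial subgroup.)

Group the elements of G by the cyclic subgroup they generate; each cyclic subgroup of order d accounts for φ(d) elements.
Cyclic subgroups by order — order 1: 1; order 2: 15; order 3: 1; order 5: 1; order 15: 1.
Total: 19.

19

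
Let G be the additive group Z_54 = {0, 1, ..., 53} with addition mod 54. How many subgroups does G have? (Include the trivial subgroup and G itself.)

8

Subgroups of the cyclic group Z_54 correspond bijectively to divisors of 54.
Divisors of 54: 1, 2, 3, 6, 9, 18, 27, 54.
So Z_54 has 8 subgroups.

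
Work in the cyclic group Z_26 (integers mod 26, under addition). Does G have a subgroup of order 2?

2 | 26. A subgroup of order 2 is {0, 13}.

Yes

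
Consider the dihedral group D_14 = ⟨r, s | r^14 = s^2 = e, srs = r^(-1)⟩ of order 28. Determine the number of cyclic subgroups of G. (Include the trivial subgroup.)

18

Group the elements of G by the cyclic subgroup they generate; each cyclic subgroup of order d accounts for φ(d) elements.
Cyclic subgroups by order — order 1: 1; order 2: 15; order 7: 1; order 14: 1.
Total: 18.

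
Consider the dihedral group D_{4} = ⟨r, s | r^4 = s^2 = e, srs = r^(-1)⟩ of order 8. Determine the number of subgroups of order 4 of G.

|G| = 8 and 4 | 8, so subgroups of order 4 are possible by Lagrange.
The subgroups of order 4 are: {e, r, r^2, r^3}; {e, r^2, s, r^2s}; {e, r^2, rs, r^3s}.
So G has 3 subgroups of order 4.

3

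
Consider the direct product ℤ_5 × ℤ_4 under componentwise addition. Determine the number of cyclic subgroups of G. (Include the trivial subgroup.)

6

Group the elements of G by the cyclic subgroup they generate; each cyclic subgroup of order d accounts for φ(d) elements.
Cyclic subgroups by order — order 1: 1; order 2: 1; order 4: 1; order 5: 1; order 10: 1; order 20: 1.
Total: 6.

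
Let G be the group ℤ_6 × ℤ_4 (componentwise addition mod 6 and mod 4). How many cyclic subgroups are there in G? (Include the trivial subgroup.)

12

Each element a generates a cyclic subgroup ⟨a⟩; distinct elements may generate the same one (a cyclic group of order d has φ(d) generators).
Cyclic subgroups by order — order 1: 1; order 2: 3; order 3: 1; order 4: 2; order 6: 3; order 12: 2.
Total: 12.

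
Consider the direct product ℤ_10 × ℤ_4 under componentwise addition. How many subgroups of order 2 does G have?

|G| = 40 and 2 | 40, so subgroups of order 2 are possible by Lagrange.
The subgroups of order 2 are: {(0,0), (0,2)}; {(0,0), (5,0)}; {(0,0), (5,2)}.
So G has 3 subgroups of order 2.

3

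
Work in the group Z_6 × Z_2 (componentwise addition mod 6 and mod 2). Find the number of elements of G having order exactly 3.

An element (a,b) has order lcm(ord(a), ord(b)); count pairs with lcm equal to 3.
Enumerating gives 2 such elements.

2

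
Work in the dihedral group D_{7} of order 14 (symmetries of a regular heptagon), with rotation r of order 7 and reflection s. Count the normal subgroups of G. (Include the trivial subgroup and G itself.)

3

G has 10 subgroups. Checking conjugation-invariance by order — order 1: 1/1 normal; order 2: 0/7 normal; order 7: 1/1 normal; order 14: 1/1 normal.
Total normal subgroups: 3.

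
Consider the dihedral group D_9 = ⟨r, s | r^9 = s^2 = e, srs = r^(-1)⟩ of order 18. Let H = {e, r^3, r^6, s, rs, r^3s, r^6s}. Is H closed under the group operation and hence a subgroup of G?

|H| = 7 does not divide |G| = 18, so by Lagrange H is not a subgroup.

No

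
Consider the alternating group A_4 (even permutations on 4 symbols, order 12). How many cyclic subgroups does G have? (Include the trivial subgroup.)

8

Each element a generates a cyclic subgroup ⟨a⟩; distinct elements may generate the same one (a cyclic group of order d has φ(d) generators).
Cyclic subgroups by order — order 1: 1; order 2: 3; order 3: 4.
Total: 8.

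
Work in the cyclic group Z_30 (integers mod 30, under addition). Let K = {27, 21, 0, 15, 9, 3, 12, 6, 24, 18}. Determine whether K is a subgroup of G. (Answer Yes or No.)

|K| = 10 divides |G| = 30, consistent with Lagrange.
K contains the identity, every element's inverse is in K, and K is closed under +: it is a subgroup.
In fact K = ⟨3⟩.

Yes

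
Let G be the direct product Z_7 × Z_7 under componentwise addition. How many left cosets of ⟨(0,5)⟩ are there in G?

7

|⟨(0,5)⟩| = 7 and |G| = 49.
By Lagrange, [G : H] = |G|/|H| = 49/7 = 7.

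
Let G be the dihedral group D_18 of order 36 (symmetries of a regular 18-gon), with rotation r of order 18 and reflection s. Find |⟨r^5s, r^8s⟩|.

12

|⟨r^5s⟩| = 2 and |⟨r^8s⟩| = 2, so |H| is a multiple of lcm(2, 2) = 2 and divides |G| = 36.
Closing under the operation: H = {e, r^3, r^6, r^9, r^12, r^15, r^2s, r^5s, r^8s, r^11s, r^14s, r^17s}, so |H| = 12.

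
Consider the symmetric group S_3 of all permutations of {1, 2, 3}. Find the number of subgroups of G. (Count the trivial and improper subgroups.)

|G| = 6, so by Lagrange every subgroup order divides 6. Divisors: 1, 2, 3, 6.
Subgroups by order — order 1: 1; order 2: 3; order 3: 1; order 6: 1.
Total: 1 + 3 + 1 + 1 = 6.

6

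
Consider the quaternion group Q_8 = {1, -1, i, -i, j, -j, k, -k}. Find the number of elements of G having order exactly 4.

6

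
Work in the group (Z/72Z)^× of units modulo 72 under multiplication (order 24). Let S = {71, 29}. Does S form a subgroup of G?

No

The identity 1 ∉ S, so S is not a subgroup.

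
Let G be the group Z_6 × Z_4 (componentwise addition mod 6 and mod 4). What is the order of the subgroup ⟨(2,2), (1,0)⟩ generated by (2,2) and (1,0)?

12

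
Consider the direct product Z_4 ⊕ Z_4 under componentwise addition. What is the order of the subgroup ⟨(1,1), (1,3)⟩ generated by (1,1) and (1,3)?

|⟨(1,1)⟩| = 4 and |⟨(1,3)⟩| = 4, so |H| is a multiple of lcm(4, 4) = 4 and divides |G| = 16.
Closing under the operation: H = {(0,0), (0,2), (1,1), (1,3), (2,0), (2,2), (3,1), (3,3)}, so |H| = 8.

8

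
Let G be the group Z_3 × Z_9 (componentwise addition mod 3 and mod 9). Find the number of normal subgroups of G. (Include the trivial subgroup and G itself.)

G is abelian, so every subgroup is normal.
G has 10 subgroups in total, hence 10 normal subgroups.

10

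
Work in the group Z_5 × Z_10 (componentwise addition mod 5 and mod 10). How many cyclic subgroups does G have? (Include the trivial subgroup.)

Group the elements of G by the cyclic subgroup they generate; each cyclic subgroup of order d accounts for φ(d) elements.
Cyclic subgroups by order — order 1: 1; order 2: 1; order 5: 6; order 10: 6.
Total: 14.

14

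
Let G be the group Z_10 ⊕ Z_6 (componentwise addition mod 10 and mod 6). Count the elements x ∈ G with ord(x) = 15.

An element (a,b) has order lcm(ord(a), ord(b)); count pairs with lcm equal to 15.
Enumerating gives 8 such elements.

8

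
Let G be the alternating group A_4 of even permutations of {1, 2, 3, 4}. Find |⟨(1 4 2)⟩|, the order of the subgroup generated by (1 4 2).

3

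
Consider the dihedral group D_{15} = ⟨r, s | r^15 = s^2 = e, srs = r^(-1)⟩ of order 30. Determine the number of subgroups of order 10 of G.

|G| = 30 and 10 | 30, so subgroups of order 10 are possible by Lagrange.
The subgroups of order 10 are: {e, r^3, r^6, r^9, r^12, rs, r^4s, r^7s, r^10s, r^13s}; {e, r^3, r^6, r^9, r^12, r^2s, r^5s, r^8s, r^11s, r^14s}; {e, r^3, r^6, r^9, r^12, s, r^3s, r^6s, r^9s, r^12s}.
So G has 3 subgroups of order 10.

3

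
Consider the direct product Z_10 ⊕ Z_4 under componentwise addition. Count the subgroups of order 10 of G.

3

|G| = 40 and 10 | 40, so subgroups of order 10 are possible by Lagrange.
The subgroups of order 10 are: {(0,0), (0,2), (2,0), (2,2), (4,0), (4,2), (6,0), (6,2), (8,0), (8,2)}; {(0,0), (1,0), (2,0), (3,0), (4,0), (5,0), (6,0), (7,0), (8,0), (9,0)}; {(0,0), (1,2), (2,0), (3,2), (4,0), (5,2), (6,0), (7,2), (8,0), (9,2)}.
So G has 3 subgroups of order 10.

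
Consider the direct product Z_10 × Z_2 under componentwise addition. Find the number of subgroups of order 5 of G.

|G| = 20 and 5 | 20, so subgroups of order 5 are possible by Lagrange.
The subgroups of order 5 are: {(0,0), (2,0), (4,0), (6,0), (8,0)}.
So G has 1 subgroup of order 5.

1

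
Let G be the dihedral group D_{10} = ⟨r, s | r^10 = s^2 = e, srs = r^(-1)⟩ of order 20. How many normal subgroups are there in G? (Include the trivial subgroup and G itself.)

G has 22 subgroups. Checking conjugation-invariance by order — order 1: 1/1 normal; order 2: 1/11 normal; order 4: 0/5 normal; order 5: 1/1 normal; order 10: 3/3 normal; order 20: 1/1 normal.
Total normal subgroups: 7.

7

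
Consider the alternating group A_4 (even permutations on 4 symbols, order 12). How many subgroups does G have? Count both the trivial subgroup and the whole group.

|G| = 12, so by Lagrange every subgroup order divides 12. Divisors: 1, 2, 3, 4, 6, 12.
Subgroups by order — order 1: 1; order 2: 3; order 3: 4; order 4: 1; order 6: 0; order 12: 1.
Total: 1 + 3 + 4 + 1 + 0 + 1 = 10.

10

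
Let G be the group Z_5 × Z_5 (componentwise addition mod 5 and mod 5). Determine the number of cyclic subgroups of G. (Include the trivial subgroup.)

A cyclic subgroup of order d is generated by each of its φ(d) elements of order d, so the cyclic subgroups of order d number (#elements of order d)/φ(d).
Cyclic subgroups by order — order 1: 1; order 5: 6.
Total: 7.

7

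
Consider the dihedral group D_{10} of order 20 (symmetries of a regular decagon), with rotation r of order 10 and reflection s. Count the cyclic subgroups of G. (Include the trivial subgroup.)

Group the elements of G by the cyclic subgroup they generate; each cyclic subgroup of order d accounts for φ(d) elements.
Cyclic subgroups by order — order 1: 1; order 2: 11; order 5: 1; order 10: 1.
Total: 14.

14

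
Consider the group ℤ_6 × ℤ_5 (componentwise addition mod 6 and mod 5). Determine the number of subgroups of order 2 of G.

|G| = 30 and 2 | 30, so subgroups of order 2 are possible by Lagrange.
The subgroups of order 2 are: {(0,0), (3,0)}.
So G has 1 subgroup of order 2.

1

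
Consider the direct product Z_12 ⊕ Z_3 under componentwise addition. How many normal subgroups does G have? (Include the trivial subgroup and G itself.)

G is abelian, so every subgroup is normal.
G has 18 subgroups in total, hence 18 normal subgroups.

18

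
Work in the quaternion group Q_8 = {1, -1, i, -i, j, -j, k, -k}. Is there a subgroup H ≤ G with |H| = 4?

4 | 8. A subgroup of order 4 is {1, -1, i, -i}.

Yes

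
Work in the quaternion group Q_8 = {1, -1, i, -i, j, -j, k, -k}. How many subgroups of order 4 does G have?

|G| = 8 and 4 | 8, so subgroups of order 4 are possible by Lagrange.
The subgroups of order 4 are: {1, -1, i, -i}; {1, -1, j, -j}; {1, -1, k, -k}.
So G has 3 subgroups of order 4.

3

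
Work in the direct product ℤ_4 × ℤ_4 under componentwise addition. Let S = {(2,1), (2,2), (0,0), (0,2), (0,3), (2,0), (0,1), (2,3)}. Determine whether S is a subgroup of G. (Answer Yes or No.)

|S| = 8 divides |G| = 16, consistent with Lagrange.
S contains the identity, every element's inverse is in S, and S is closed under +: it is a subgroup.

Yes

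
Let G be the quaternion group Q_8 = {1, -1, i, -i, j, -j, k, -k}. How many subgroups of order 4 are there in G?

|G| = 8 and 4 | 8, so subgroups of order 4 are possible by Lagrange.
The subgroups of order 4 are: {1, -1, i, -i}; {1, -1, j, -j}; {1, -1, k, -k}.
So G has 3 subgroups of order 4.

3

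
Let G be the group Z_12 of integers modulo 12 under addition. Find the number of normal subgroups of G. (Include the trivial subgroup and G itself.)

6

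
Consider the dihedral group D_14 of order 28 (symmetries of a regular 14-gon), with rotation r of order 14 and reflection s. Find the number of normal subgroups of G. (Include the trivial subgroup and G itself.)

7

G has 28 subgroups. Checking conjugation-invariance by order — order 1: 1/1 normal; order 2: 1/15 normal; order 4: 0/7 normal; order 7: 1/1 normal; order 14: 3/3 normal; order 28: 1/1 normal.
Total normal subgroups: 7.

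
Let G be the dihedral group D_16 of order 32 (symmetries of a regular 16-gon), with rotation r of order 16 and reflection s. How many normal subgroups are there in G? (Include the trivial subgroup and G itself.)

8

G has 36 subgroups. Checking conjugation-invariance by order — order 1: 1/1 normal; order 2: 1/17 normal; order 4: 1/9 normal; order 8: 1/5 normal; order 16: 3/3 normal; order 32: 1/1 normal.
Total normal subgroups: 8.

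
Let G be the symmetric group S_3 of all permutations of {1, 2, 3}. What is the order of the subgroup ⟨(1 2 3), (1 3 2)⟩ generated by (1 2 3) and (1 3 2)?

|⟨(1 2 3)⟩| = 3 and |⟨(1 3 2)⟩| = 3, so |H| is a multiple of lcm(3, 3) = 3 and divides |G| = 6.
Closing under the operation: H = {e, (1 2 3), (1 3 2)}, so |H| = 3.

3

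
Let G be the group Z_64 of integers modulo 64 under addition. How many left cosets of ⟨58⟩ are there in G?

|⟨58⟩| = 32 and |G| = 64.
By Lagrange, [G : H] = |G|/|H| = 64/32 = 2.

2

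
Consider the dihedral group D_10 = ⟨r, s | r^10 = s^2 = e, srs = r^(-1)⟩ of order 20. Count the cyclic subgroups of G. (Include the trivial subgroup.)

Each element a generates a cyclic subgroup ⟨a⟩; distinct elements may generate the same one (a cyclic group of order d has φ(d) generators).
Cyclic subgroups by order — order 1: 1; order 2: 11; order 5: 1; order 10: 1.
Total: 14.

14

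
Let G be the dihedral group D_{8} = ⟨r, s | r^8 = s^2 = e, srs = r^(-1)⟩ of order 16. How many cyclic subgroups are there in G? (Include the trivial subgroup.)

Group the elements of G by the cyclic subgroup they generate; each cyclic subgroup of order d accounts for φ(d) elements.
Cyclic subgroups by order — order 1: 1; order 2: 9; order 4: 1; order 8: 1.
Total: 12.

12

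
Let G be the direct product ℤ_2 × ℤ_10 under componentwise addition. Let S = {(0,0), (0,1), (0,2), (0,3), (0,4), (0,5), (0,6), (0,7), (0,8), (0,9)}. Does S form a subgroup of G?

Yes

|S| = 10 divides |G| = 20, consistent with Lagrange.
S contains the identity, every element's inverse is in S, and S is closed under +: it is a subgroup.
In fact S = ⟨(0,1)⟩.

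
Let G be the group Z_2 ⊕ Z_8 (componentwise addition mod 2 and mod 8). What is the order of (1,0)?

The order of (1,0) in Z_2 × Z_8 is lcm(ord(1) in Z_2, ord(0) in Z_8).
ord(1) = 2 and ord(0) = 1, so |⟨(1,0)⟩| = lcm(2, 1) = 2.

2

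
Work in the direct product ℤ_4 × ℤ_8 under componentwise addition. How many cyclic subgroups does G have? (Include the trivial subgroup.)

A cyclic subgroup of order d is generated by each of its φ(d) elements of order d, so the cyclic subgroups of order d number (#elements of order d)/φ(d).
Cyclic subgroups by order — order 1: 1; order 2: 3; order 4: 6; order 8: 4.
Total: 14.

14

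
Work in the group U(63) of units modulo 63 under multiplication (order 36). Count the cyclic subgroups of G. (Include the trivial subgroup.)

20

Group the elements of G by the cyclic subgroup they generate; each cyclic subgroup of order d accounts for φ(d) elements.
Cyclic subgroups by order — order 1: 1; order 2: 3; order 3: 4; order 6: 12.
Total: 20.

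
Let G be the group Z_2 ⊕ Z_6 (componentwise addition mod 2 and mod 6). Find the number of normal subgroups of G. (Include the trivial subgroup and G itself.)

10

G is abelian, so every subgroup is normal.
G has 10 subgroups in total, hence 10 normal subgroups.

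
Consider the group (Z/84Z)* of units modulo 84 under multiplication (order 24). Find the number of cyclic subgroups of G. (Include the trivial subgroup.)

16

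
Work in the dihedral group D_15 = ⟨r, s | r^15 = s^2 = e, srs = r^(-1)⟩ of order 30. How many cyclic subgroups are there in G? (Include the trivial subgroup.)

19

Each element a generates a cyclic subgroup ⟨a⟩; distinct elements may generate the same one (a cyclic group of order d has φ(d) generators).
Cyclic subgroups by order — order 1: 1; order 2: 15; order 3: 1; order 5: 1; order 15: 1.
Total: 19.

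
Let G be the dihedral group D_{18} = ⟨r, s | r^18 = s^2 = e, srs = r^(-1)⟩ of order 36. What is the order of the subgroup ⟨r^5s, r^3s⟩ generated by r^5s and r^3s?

18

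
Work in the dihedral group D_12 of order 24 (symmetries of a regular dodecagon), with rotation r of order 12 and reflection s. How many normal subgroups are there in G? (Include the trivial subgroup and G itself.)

9

G has 34 subgroups. Checking conjugation-invariance by order — order 1: 1/1 normal; order 2: 1/13 normal; order 3: 1/1 normal; order 4: 1/7 normal; order 6: 1/5 normal; order 8: 0/3 normal; order 12: 3/3 normal; order 24: 1/1 normal.
Total normal subgroups: 9.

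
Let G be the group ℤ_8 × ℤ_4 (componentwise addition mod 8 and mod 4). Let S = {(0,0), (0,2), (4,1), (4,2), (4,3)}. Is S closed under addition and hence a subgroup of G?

|S| = 5 does not divide |G| = 32, so by Lagrange S is not a subgroup.

No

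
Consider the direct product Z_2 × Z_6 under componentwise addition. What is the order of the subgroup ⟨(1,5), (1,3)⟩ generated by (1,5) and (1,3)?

|⟨(1,5)⟩| = 6 and |⟨(1,3)⟩| = 2, so |H| is a multiple of lcm(6, 2) = 6 and divides |G| = 12.
Closing under the operation: H = {(0,0), (0,2), (0,4), (1,1), (1,3), (1,5)}, so |H| = 6.

6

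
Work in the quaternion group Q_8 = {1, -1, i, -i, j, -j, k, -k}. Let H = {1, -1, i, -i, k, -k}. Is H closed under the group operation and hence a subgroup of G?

No

|H| = 6 does not divide |G| = 8, so by Lagrange H is not a subgroup.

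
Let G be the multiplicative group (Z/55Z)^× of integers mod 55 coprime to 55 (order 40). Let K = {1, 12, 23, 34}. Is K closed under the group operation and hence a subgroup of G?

|K| = 4 divides |G| = 40, consistent with Lagrange.
K contains the identity, every element's inverse is in K, and K is closed under ·: it is a subgroup.
In fact K = ⟨12⟩.

Yes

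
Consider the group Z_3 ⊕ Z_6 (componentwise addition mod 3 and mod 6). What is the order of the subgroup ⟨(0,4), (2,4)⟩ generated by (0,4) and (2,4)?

|⟨(0,4)⟩| = 3 and |⟨(2,4)⟩| = 3, so |H| is a multiple of lcm(3, 3) = 3 and divides |G| = 18.
Closing under the operation: H = {(0,0), (0,2), (0,4), (1,0), (1,2), (1,4), (2,0), (2,2), (2,4)}, so |H| = 9.

9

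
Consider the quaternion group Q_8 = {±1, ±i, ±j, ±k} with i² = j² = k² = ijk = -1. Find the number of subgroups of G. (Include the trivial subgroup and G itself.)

|G| = 8, so by Lagrange every subgroup order divides 8. Divisors: 1, 2, 4, 8.
Subgroups by order — order 1: 1; order 2: 1; order 4: 3; order 8: 1.
Total: 1 + 1 + 3 + 1 = 6.

6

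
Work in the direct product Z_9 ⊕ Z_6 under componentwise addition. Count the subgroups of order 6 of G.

4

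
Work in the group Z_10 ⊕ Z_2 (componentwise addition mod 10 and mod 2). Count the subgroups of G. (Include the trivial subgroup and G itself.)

|G| = 20, so by Lagrange every subgroup order divides 20. Divisors: 1, 2, 4, 5, 10, 20.
Subgroups by order — order 1: 1; order 2: 3; order 4: 1; order 5: 1; order 10: 3; order 20: 1.
Total: 1 + 3 + 1 + 1 + 3 + 1 = 10.

10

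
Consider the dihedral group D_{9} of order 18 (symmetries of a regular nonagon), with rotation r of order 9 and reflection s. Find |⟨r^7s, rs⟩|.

6

|⟨r^7s⟩| = 2 and |⟨rs⟩| = 2, so |H| is a multiple of lcm(2, 2) = 2 and divides |G| = 18.
Closing under the operation: H = {e, r^3, r^6, rs, r^4s, r^7s}, so |H| = 6.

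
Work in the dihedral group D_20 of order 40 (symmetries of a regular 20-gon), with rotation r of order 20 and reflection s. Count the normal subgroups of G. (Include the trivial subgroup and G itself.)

G has 48 subgroups. Checking conjugation-invariance by order — order 1: 1/1 normal; order 2: 1/21 normal; order 4: 1/11 normal; order 5: 1/1 normal; order 8: 0/5 normal; order 10: 1/5 normal; order 20: 3/3 normal; order 40: 1/1 normal.
Total normal subgroups: 9.

9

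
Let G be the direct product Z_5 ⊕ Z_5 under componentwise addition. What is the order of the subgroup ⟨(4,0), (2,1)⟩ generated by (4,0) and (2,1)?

25

|⟨(4,0)⟩| = 5 and |⟨(2,1)⟩| = 5, so |H| is a multiple of lcm(5, 5) = 5 and divides |G| = 25.
Closing {(4,0), (2,1)} under the group operation gives all of G, so |H| = 25.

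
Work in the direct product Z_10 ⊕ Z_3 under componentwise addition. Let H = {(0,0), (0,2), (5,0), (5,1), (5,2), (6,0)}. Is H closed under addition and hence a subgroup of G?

No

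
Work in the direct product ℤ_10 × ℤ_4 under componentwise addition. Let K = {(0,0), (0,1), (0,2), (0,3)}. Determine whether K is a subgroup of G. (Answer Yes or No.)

|K| = 4 divides |G| = 40, consistent with Lagrange.
K contains the identity, every element's inverse is in K, and K is closed under +: it is a subgroup.
In fact K = ⟨(0,1)⟩.

Yes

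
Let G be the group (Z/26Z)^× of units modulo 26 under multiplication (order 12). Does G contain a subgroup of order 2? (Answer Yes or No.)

Yes

2 | 12. A subgroup of order 2 is {1, 25}.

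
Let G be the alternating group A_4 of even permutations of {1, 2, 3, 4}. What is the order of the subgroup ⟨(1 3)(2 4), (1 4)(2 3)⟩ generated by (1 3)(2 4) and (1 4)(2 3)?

4

|⟨(1 3)(2 4)⟩| = 2 and |⟨(1 4)(2 3)⟩| = 2, so |H| is a multiple of lcm(2, 2) = 2 and divides |G| = 12.
Closing under the operation: H = {e, (1 2)(3 4), (1 3)(2 4), (1 4)(2 3)}, so |H| = 4.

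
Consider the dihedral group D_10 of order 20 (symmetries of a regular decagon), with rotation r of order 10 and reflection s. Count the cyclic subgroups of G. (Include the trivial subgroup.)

14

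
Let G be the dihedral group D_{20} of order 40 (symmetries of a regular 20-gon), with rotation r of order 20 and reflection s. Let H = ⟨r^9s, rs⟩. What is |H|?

|⟨r^9s⟩| = 2 and |⟨rs⟩| = 2, so |H| is a multiple of lcm(2, 2) = 2 and divides |G| = 40.
Closing under the operation: H = {e, r^4, r^8, r^12, r^16, rs, r^5s, r^9s, r^13s, r^17s}, so |H| = 10.

10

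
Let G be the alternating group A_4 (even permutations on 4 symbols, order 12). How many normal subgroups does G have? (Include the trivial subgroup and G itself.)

3

G has 10 subgroups. Checking conjugation-invariance by order — order 1: 1/1 normal; order 2: 0/3 normal; order 3: 0/4 normal; order 4: 1/1 normal; order 12: 1/1 normal.
Total normal subgroups: 3.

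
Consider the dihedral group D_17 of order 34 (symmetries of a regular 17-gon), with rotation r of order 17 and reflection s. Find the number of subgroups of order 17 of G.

1

|G| = 34 and 17 | 34, so subgroups of order 17 are possible by Lagrange.
The subgroups of order 17 are: {e, r, r^2, r^3, r^4, r^5, r^6, r^7, r^8, r^9, r^10, r^11, r^12, r^13, r^14, r^15, r^16}.
So G has 1 subgroup of order 17.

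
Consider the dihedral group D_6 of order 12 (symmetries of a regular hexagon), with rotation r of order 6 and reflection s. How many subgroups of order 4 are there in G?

|G| = 12 and 4 | 12, so subgroups of order 4 are possible by Lagrange.
The subgroups of order 4 are: {e, r^3, r^2s, r^5s}; {e, r^3, s, r^3s}; {e, r^3, rs, r^4s}.
So G has 3 subgroups of order 4.

3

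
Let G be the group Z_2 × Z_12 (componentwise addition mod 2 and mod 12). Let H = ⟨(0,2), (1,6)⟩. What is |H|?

|⟨(0,2)⟩| = 6 and |⟨(1,6)⟩| = 2, so |H| is a multiple of lcm(6, 2) = 6 and divides |G| = 24.
Closing under the operation: H = {(0,0), (0,2), (0,4), (0,6), (0,8), (0,10), (1,0), (1,2), (1,4), (1,6), (1,8), (1,10)}, so |H| = 12.

12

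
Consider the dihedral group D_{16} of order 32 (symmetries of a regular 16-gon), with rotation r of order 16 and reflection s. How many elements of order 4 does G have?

2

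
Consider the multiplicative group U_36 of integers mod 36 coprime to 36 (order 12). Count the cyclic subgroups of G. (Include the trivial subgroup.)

8

A cyclic subgroup of order d is generated by each of its φ(d) elements of order d, so the cyclic subgroups of order d number (#elements of order d)/φ(d).
Cyclic subgroups by order — order 1: 1; order 2: 3; order 3: 1; order 6: 3.
Total: 8.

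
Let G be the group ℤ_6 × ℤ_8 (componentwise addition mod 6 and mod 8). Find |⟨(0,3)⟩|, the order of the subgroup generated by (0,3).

The order of (0,3) in Z_6 × Z_8 is lcm(ord(0) in Z_6, ord(3) in Z_8).
ord(0) = 1 and ord(3) = 8, so |⟨(0,3)⟩| = lcm(1, 8) = 8.

8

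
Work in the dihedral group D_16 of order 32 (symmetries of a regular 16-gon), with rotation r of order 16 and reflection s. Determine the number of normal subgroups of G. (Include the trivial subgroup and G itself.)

8

G has 36 subgroups. Checking conjugation-invariance by order — order 1: 1/1 normal; order 2: 1/17 normal; order 4: 1/9 normal; order 8: 1/5 normal; order 16: 3/3 normal; order 32: 1/1 normal.
Total normal subgroups: 8.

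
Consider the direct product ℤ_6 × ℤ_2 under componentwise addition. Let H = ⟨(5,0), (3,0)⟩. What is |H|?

|⟨(5,0)⟩| = 6 and |⟨(3,0)⟩| = 2, so |H| is a multiple of lcm(6, 2) = 6 and divides |G| = 12.
Closing under the operation: H = {(0,0), (1,0), (2,0), (3,0), (4,0), (5,0)}, so |H| = 6.

6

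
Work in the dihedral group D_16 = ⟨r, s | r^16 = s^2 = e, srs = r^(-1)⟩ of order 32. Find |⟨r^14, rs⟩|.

|⟨r^14⟩| = 8 and |⟨rs⟩| = 2, so |H| is a multiple of lcm(8, 2) = 8 and divides |G| = 32.
Closing under the operation: H = {e, r^2, r^4, r^6, r^8, r^10, r^12, r^14, rs, r^3s, r^5s, r^7s, r^9s, r^11s, r^13s, r^15s}, so |H| = 16.

16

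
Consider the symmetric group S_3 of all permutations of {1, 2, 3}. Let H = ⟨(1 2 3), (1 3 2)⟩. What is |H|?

3

|⟨(1 2 3)⟩| = 3 and |⟨(1 3 2)⟩| = 3, so |H| is a multiple of lcm(3, 3) = 3 and divides |G| = 6.
Closing under the operation: H = {e, (1 2 3), (1 3 2)}, so |H| = 3.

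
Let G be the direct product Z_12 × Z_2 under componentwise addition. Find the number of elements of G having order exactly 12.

8

An element (a,b) has order lcm(ord(a), ord(b)); count pairs with lcm equal to 12.
Enumerating gives 8 such elements.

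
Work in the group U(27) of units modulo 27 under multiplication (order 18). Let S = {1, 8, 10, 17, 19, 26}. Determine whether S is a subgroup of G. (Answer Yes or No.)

|S| = 6 divides |G| = 18, consistent with Lagrange.
S contains the identity, every element's inverse is in S, and S is closed under ·: it is a subgroup.
In fact S = ⟨17⟩.

Yes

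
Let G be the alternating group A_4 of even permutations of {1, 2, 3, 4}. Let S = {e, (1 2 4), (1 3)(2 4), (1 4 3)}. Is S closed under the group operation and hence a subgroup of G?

No

(1 4 3) ∈ S but its inverse (1 3 4) ∉ S, so S is not a subgroup.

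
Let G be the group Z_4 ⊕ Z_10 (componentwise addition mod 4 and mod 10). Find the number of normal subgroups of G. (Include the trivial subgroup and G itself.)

16

G is abelian, so every subgroup is normal.
G has 16 subgroups in total, hence 16 normal subgroups.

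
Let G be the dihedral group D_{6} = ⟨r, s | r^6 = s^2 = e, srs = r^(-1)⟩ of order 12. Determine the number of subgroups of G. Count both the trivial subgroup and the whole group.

|G| = 12, so by Lagrange every subgroup order divides 12. Divisors: 1, 2, 3, 4, 6, 12.
Subgroups by order — order 1: 1; order 2: 7; order 3: 1; order 4: 3; order 6: 3; order 12: 1.
Total: 1 + 7 + 1 + 3 + 3 + 1 = 16.

16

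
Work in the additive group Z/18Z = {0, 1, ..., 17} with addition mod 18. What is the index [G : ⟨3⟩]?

|⟨3⟩| = 6 and |G| = 18.
By Lagrange, [G : H] = |G|/|H| = 18/6 = 3.

3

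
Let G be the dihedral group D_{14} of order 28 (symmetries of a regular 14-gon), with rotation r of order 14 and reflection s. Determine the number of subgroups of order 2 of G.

15

|G| = 28 and 2 | 28, so subgroups of order 2 are possible by Lagrange.
The subgroups of order 2 are: {e, r^10s}; {e, r^11s}; {e, r^12s}; {e, r^13s}; … (15 in all).
So G has 15 subgroups of order 2.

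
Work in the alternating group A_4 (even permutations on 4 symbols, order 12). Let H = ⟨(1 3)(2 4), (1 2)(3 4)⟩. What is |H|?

4

|⟨(1 3)(2 4)⟩| = 2 and |⟨(1 2)(3 4)⟩| = 2, so |H| is a multiple of lcm(2, 2) = 2 and divides |G| = 12.
Closing under the operation: H = {e, (1 2)(3 4), (1 3)(2 4), (1 4)(2 3)}, so |H| = 4.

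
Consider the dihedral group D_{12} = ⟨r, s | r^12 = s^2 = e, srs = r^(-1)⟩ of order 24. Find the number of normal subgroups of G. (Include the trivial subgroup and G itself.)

G has 34 subgroups. Checking conjugation-invariance by order — order 1: 1/1 normal; order 2: 1/13 normal; order 3: 1/1 normal; order 4: 1/7 normal; order 6: 1/5 normal; order 8: 0/3 normal; order 12: 3/3 normal; order 24: 1/1 normal.
Total normal subgroups: 9.

9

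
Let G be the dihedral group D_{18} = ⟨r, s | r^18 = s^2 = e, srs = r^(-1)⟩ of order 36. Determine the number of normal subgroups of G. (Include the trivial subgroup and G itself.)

G has 45 subgroups. Checking conjugation-invariance by order — order 1: 1/1 normal; order 2: 1/19 normal; order 3: 1/1 normal; order 4: 0/9 normal; order 6: 1/7 normal; order 9: 1/1 normal; order 12: 0/3 normal; order 18: 3/3 normal; order 36: 1/1 normal.
Total normal subgroups: 9.

9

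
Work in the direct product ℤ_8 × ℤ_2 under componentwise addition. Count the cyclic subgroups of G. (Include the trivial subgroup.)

Each element a generates a cyclic subgroup ⟨a⟩; distinct elements may generate the same one (a cyclic group of order d has φ(d) generators).
Cyclic subgroups by order — order 1: 1; order 2: 3; order 4: 2; order 8: 2.
Total: 8.

8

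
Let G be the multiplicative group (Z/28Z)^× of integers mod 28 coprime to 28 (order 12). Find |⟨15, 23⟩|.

6

|⟨15⟩| = 2 and |⟨23⟩| = 6, so |H| is a multiple of lcm(2, 6) = 6 and divides |G| = 12.
Closing under the operation: H = {1, 9, 11, 15, 23, 25}, so |H| = 6.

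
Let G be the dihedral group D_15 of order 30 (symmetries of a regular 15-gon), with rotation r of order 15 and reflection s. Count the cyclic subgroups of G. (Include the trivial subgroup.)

Group the elements of G by the cyclic subgroup they generate; each cyclic subgroup of order d accounts for φ(d) elements.
Cyclic subgroups by order — order 1: 1; order 2: 15; order 3: 1; order 5: 1; order 15: 1.
Total: 19.

19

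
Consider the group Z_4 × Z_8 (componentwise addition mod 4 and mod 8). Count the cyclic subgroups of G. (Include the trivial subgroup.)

Each element a generates a cyclic subgroup ⟨a⟩; distinct elements may generate the same one (a cyclic group of order d has φ(d) generators).
Cyclic subgroups by order — order 1: 1; order 2: 3; order 4: 6; order 8: 4.
Total: 14.

14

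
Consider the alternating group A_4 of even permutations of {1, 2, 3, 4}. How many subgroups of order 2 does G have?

3

|G| = 12 and 2 | 12, so subgroups of order 2 are possible by Lagrange.
The subgroups of order 2 are: {e, (1 2)(3 4)}; {e, (1 3)(2 4)}; {e, (1 4)(2 3)}.
So G has 3 subgroups of order 2.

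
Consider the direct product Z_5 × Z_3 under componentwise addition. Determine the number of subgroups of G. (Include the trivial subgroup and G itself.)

4

|G| = 15, so by Lagrange every subgroup order divides 15. Divisors: 1, 3, 5, 15.
Subgroups by order — order 1: 1; order 3: 1; order 5: 1; order 15: 1.
Total: 1 + 1 + 1 + 1 = 4.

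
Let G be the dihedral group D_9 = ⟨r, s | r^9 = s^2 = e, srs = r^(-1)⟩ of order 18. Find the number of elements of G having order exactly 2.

9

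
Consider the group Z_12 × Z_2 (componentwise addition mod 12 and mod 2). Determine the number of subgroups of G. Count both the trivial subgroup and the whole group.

|G| = 24, so by Lagrange every subgroup order divides 24. Divisors: 1, 2, 3, 4, 6, 8, 12, 24.
Subgroups by order — order 1: 1; order 2: 3; order 3: 1; order 4: 3; order 6: 3; order 8: 1; order 12: 3; order 24: 1.
Total: 1 + 3 + 1 + 3 + 3 + 1 + 3 + 1 = 16.

16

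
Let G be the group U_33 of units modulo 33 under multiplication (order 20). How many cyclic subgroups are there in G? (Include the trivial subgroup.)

A cyclic subgroup of order d is generated by each of its φ(d) elements of order d, so the cyclic subgroups of order d number (#elements of order d)/φ(d).
Cyclic subgroups by order — order 1: 1; order 2: 3; order 5: 1; order 10: 3.
Total: 8.

8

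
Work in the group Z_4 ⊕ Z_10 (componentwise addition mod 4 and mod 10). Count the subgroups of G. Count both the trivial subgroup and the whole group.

16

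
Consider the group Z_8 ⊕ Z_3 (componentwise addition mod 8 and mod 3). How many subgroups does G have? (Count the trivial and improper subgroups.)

|G| = 24, so by Lagrange every subgroup order divides 24. Divisors: 1, 2, 3, 4, 6, 8, 12, 24.
Subgroups by order — order 1: 1; order 2: 1; order 3: 1; order 4: 1; order 6: 1; order 8: 1; order 12: 1; order 24: 1.
Total: 1 + 1 + 1 + 1 + 1 + 1 + 1 + 1 = 8.

8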